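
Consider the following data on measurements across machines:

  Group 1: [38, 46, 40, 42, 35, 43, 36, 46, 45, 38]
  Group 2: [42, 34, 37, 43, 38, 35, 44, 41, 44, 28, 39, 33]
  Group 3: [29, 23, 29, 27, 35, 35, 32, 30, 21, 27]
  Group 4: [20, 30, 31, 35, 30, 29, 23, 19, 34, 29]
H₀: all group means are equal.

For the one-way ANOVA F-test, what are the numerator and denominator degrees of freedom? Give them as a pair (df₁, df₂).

degrees of freedom = [3, 38]

k = 4 groups, N = 42 total
df = (k−1, N−k) = (4−1, 42−4) = (3, 38)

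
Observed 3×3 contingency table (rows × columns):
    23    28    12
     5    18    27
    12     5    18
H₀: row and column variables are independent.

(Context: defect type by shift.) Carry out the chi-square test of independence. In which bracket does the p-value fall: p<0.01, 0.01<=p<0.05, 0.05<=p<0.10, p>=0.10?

Row totals [63, 50, 35], col totals [40, 51, 57], n=148
χ² = (23−17.03)²/17.03 + (28−21.71)²/21.71 + (12−24.26)²/24.26 + (5−13.51)²/13.51 + (18−17.23)²/17.23 + (27−19.26)²/19.26 + (12−9.46)²/9.46 + (5−12.06)²/12.06 + (18−13.48)²/13.48 = 24.9597
df = 4
p-value (upper-tail) = 0.00005
→ bracket: p<0.01

p-value bracket: p<0.01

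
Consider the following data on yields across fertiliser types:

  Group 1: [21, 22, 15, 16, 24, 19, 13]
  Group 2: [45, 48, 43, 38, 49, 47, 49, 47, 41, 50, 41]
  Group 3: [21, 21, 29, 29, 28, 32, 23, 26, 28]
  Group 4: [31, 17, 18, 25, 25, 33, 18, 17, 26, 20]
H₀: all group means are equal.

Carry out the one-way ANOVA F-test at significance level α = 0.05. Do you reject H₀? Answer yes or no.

Group means [18.57, 45.27, 26.33, 23.00], grand mean 29.595
SSB = Σnᵢ(x̄ᵢ−x̄)² = 4085.023; SSW = ΣΣ(x−x̄ᵢ)² = 687.896
MSB = 4085.023/3 = 1361.6743; MSW = 687.896/33 = 20.8453
F = MSB/MSW = 65.3227
df = (3, 33)
p-value (upper-tail) = 0.00000
At α=0.05: p < α → reject H₀

reject H₀: yes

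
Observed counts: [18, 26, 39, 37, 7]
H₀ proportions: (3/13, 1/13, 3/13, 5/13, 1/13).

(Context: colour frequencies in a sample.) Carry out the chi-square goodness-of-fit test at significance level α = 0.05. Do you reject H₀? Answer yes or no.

n = 127; E_i = n·p_i = [29.31, 9.77, 29.31, 48.85, 9.77]
χ² = (18−29.31)²/29.31 + (26−9.77)²/9.77 + (39−29.31)²/29.31 + (37−48.85)²/48.85 + (7−9.77)²/9.77 = 38.1921
df = 4
p-value (upper-tail) = 0.00000
At α=0.05: p < α → reject H₀

reject H₀: yes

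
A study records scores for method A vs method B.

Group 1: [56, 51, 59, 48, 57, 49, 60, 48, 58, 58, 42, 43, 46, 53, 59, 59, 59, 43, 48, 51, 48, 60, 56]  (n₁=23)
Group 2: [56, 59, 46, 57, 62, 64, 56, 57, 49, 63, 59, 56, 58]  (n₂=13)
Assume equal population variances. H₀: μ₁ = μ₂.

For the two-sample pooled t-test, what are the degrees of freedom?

degrees of freedom = 34

df = n₁ + n₂ − 2 = 23 + 13 − 2 = 34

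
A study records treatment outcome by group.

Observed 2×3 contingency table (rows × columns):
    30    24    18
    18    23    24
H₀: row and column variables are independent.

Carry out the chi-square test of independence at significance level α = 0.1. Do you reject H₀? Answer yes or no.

reject H₀: no

Row totals [72, 65], col totals [48, 47, 42], n=137
χ² = (30−25.23)²/25.23 + (24−24.70)²/24.70 + (18−22.07)²/22.07 + (18−22.77)²/22.77 + (23−22.30)²/22.30 + (24−19.93)²/19.93 = 3.5300
df = 2
p-value (upper-tail) = 0.17119
At α=0.1: p ≥ α → fail to reject H₀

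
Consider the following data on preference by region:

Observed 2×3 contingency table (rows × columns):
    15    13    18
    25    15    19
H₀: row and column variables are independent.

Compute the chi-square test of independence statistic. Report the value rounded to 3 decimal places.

Row totals [46, 59], col totals [40, 28, 37], n=105
χ² = (15−17.52)²/17.52 + (13−12.27)²/12.27 + (18−16.21)²/16.21 + (25−22.48)²/22.48 + (15−15.73)²/15.73 + (19−20.79)²/20.79 = 1.0769
df = 2

test statistic = 1.077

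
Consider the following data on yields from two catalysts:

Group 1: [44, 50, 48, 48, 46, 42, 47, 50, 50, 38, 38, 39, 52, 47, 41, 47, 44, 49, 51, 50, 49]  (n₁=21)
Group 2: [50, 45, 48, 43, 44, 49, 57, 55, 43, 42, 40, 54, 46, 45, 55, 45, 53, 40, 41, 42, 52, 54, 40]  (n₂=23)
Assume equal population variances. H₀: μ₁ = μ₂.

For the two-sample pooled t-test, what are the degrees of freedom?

df = n₁ + n₂ − 2 = 21 + 23 − 2 = 42

degrees of freedom = 42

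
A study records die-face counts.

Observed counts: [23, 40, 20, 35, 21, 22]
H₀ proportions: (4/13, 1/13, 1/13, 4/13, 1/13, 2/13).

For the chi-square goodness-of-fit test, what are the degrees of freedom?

degrees of freedom = 5

df = k − 1 = 6 − 1 = 5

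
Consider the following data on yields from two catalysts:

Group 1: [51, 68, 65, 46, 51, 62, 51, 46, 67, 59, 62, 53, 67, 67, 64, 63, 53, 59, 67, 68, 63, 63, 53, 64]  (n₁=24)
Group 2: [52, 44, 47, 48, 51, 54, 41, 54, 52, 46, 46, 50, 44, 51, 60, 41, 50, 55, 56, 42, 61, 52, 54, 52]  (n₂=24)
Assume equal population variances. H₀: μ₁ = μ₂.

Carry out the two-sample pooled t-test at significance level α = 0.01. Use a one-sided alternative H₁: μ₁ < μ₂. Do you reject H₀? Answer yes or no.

reject H₀: no

x̄₁=59.667, s₁=7.215, n₁=24
x̄₂=50.125, s₂=5.480, n₂=24
s_p² = [23·7.215² + 23·5.480²]/46 = 41.0426
SE = √(s_p²·(1/24+1/24)) = 1.8494
t = (59.667−50.125)/1.8494 = 5.1594
df = 46
p-value (one-sided, H₁ less) = 1.00000
At α=0.01: p ≥ α → fail to reject H₀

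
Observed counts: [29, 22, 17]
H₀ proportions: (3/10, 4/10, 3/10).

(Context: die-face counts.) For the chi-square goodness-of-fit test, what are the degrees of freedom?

df = k − 1 = 3 − 1 = 2

degrees of freedom = 2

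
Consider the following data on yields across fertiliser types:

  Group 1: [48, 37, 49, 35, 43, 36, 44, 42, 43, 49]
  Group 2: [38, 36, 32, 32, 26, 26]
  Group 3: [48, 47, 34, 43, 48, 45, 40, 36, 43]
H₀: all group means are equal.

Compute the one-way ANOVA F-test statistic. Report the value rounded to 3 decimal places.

Group means [42.60, 31.67, 42.67], grand mean 40.000
SSB = Σnᵢ(x̄ᵢ−x̄)² = 548.267; SSW = ΣΣ(x−x̄ᵢ)² = 577.733
MSB = 548.267/2 = 274.1333; MSW = 577.733/22 = 26.2606
F = MSB/MSW = 10.4390
df = (2, 22)

test statistic = 10.439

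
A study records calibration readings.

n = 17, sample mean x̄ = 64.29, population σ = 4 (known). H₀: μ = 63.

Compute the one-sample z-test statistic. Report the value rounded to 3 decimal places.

test statistic = 1.330

SE = σ/√n = 4/√17 = 0.9701
z = (x̄−μ₀)/SE = (64.29−63)/0.9701 = 1.3297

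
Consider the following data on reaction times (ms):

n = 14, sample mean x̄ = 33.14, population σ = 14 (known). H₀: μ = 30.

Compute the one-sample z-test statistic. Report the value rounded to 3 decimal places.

SE = σ/√n = 14/√14 = 3.7417
z = (x̄−μ₀)/SE = (33.14−30)/3.7417 = 0.8392

test statistic = 0.839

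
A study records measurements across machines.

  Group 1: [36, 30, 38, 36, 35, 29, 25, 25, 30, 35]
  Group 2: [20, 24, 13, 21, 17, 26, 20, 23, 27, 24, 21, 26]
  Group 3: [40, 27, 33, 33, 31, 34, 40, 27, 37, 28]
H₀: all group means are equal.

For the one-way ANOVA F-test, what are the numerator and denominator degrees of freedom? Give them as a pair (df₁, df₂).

degrees of freedom = [2, 29]

k = 3 groups, N = 32 total
df = (k−1, N−k) = (3−1, 32−3) = (2, 29)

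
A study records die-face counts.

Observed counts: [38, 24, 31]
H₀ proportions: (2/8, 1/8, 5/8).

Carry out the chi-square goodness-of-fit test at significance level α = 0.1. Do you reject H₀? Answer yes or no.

n = 93; E_i = n·p_i = [23.25, 11.62, 58.12]
χ² = (38−23.25)²/23.25 + (24−11.62)²/11.62 + (31−58.12)²/58.12 = 35.1892
df = 2
p-value (upper-tail) = 0.00000
At α=0.1: p < α → reject H₀

reject H₀: yes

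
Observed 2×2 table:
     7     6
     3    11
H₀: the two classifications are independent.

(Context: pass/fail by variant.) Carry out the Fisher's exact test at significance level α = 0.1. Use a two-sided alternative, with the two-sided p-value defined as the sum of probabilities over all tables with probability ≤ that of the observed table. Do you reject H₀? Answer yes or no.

Margins: r₁=13, r₂=14, c₁=10, c₂=17, n=27
p_obs = C(13,7)·C(14,3)/C(27,10); sum pmf over tables with pmf ≤ p_obs
p-value (two-sided) = 0.12011
At α=0.1: p ≥ α → fail to reject H₀

reject H₀: no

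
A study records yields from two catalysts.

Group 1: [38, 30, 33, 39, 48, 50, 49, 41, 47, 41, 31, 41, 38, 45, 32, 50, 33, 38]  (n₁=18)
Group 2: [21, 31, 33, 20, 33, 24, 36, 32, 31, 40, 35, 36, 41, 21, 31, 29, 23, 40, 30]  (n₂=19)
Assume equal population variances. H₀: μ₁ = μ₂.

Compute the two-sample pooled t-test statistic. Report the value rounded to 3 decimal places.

test statistic = 4.257

x̄₁=40.222, s₁=6.761, n₁=18
x̄₂=30.895, s₂=6.565, n₂=19
s_p² = [17·6.761² + 18·6.565²]/35 = 44.3686
SE = √(s_p²·(1/18+1/19)) = 2.1909
t = (40.222−30.895)/2.1909 = 4.2573
df = 35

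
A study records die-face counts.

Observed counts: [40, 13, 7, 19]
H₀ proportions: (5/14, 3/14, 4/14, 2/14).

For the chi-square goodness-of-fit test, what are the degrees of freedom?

degrees of freedom = 3

df = k − 1 = 4 − 1 = 3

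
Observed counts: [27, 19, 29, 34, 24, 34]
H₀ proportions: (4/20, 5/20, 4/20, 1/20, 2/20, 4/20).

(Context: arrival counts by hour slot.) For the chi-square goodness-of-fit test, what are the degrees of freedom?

degrees of freedom = 5

df = k − 1 = 6 − 1 = 5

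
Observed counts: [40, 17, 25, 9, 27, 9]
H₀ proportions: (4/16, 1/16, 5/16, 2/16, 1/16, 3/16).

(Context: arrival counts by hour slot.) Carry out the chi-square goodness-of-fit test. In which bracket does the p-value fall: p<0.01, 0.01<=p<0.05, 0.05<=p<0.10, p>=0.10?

n = 127; E_i = n·p_i = [31.75, 7.94, 39.69, 15.88, 7.94, 23.81]
χ² = (40−31.75)²/31.75 + (17−7.94)²/7.94 + (25−39.69)²/39.69 + (9−15.88)²/15.88 + (27−7.94)²/7.94 + (9−23.81)²/23.81 = 75.8976
df = 5
p-value (upper-tail) = 0.00000
→ bracket: p<0.01

p-value bracket: p<0.01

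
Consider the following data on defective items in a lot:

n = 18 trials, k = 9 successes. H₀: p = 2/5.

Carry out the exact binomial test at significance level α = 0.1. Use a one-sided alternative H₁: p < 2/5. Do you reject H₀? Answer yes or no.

reject H₀: no

Exact binomial: n=18, k=9, p₀=2/5=0.4000
P(X≤9) from Σ C(n,i)·p₀^i·(1−p₀)^(n−i)
p-value (one-sided, H₁ less) = 0.86529
At α=0.1: p ≥ α → fail to reject H₀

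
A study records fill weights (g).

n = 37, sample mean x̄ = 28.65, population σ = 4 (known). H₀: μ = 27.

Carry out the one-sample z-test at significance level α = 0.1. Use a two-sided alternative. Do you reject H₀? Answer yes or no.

reject H₀: yes

SE = σ/√n = 4/√37 = 0.6576
z = (x̄−μ₀)/SE = (28.65−27)/0.6576 = 2.5091
p-value (two-sided) = 0.01210
At α=0.1: p < α → reject H₀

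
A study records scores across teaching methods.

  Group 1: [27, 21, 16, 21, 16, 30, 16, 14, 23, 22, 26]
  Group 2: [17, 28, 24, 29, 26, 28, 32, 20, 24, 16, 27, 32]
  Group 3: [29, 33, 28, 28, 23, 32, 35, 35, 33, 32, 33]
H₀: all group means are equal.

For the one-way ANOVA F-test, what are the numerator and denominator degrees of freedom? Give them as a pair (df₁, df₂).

k = 3 groups, N = 34 total
df = (k−1, N−k) = (3−1, 34−3) = (2, 31)

degrees of freedom = [2, 31]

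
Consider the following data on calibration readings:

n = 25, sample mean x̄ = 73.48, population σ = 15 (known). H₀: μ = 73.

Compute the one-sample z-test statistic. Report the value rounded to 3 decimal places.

test statistic = 0.160

SE = σ/√n = 15/√25 = 3.0000
z = (x̄−μ₀)/SE = (73.48−73)/3.0000 = 0.1600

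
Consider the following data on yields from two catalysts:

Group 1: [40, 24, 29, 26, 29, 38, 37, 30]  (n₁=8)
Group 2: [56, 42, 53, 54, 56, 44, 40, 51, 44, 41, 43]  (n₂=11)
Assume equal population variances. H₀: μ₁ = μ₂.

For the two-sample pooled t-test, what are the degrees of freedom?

df = n₁ + n₂ − 2 = 8 + 11 − 2 = 17

degrees of freedom = 17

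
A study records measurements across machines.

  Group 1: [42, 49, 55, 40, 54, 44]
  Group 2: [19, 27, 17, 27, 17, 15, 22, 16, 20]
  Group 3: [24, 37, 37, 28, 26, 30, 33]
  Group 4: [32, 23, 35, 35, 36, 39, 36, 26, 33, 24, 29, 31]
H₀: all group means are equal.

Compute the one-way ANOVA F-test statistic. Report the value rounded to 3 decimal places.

test statistic = 33.271

Group means [47.33, 20.00, 30.71, 31.58], grand mean 31.118
SSB = Σnᵢ(x̄ᵢ−x̄)² = 2693.851; SSW = ΣΣ(x−x̄ᵢ)² = 809.679
MSB = 2693.851/3 = 897.9503; MSW = 809.679/30 = 26.9893
F = MSB/MSW = 33.2706
df = (3, 30)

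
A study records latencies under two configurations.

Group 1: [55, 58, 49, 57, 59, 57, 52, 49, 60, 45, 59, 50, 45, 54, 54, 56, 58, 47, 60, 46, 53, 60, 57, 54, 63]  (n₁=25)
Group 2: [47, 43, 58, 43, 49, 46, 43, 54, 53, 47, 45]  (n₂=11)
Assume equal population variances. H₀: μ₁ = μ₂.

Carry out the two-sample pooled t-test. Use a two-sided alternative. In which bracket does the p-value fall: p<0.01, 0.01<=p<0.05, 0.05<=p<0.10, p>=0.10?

x̄₁=54.280, s₁=5.192, n₁=25
x̄₂=48.000, s₂=5.020, n₂=11
s_p² = [24·5.192² + 10·5.020²]/34 = 26.4424
SE = √(s_p²·(1/25+1/11)) = 1.8605
t = (54.280−48.000)/1.8605 = 3.3754
df = 34
p-value (two-sided) = 0.00186
→ bracket: p<0.01

p-value bracket: p<0.01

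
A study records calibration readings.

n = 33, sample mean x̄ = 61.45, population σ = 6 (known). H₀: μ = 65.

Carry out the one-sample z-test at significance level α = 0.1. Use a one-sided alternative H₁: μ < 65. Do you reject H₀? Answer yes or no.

SE = σ/√n = 6/√33 = 1.0445
z = (x̄−μ₀)/SE = (61.45−65)/1.0445 = -3.3989
p-value (one-sided, H₁ less) = 0.00034
At α=0.1: p < α → reject H₀

reject H₀: yes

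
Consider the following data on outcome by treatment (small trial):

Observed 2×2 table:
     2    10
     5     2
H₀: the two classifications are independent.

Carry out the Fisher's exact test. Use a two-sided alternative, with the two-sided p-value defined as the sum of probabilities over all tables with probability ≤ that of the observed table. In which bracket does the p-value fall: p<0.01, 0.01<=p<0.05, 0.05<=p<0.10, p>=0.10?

Margins: r₁=12, r₂=7, c₁=7, c₂=12, n=19
p_obs = C(12,2)·C(7,5)/C(19,7); sum pmf over tables with pmf ≤ p_obs
p-value (two-sided) = 0.04491
→ bracket: 0.01<=p<0.05

p-value bracket: 0.01<=p<0.05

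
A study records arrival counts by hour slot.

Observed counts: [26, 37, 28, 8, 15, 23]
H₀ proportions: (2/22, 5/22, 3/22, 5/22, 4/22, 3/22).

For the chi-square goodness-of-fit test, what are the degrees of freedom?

degrees of freedom = 5

df = k − 1 = 6 − 1 = 5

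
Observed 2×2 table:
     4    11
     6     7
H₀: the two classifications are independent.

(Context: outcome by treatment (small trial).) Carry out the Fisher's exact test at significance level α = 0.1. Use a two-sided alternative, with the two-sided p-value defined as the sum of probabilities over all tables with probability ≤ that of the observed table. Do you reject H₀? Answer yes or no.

reject H₀: no

Margins: r₁=15, r₂=13, c₁=10, c₂=18, n=28
p_obs = C(15,4)·C(13,6)/C(28,10); sum pmf over tables with pmf ≤ p_obs
p-value (two-sided) = 0.43280
At α=0.1: p ≥ α → fail to reject H₀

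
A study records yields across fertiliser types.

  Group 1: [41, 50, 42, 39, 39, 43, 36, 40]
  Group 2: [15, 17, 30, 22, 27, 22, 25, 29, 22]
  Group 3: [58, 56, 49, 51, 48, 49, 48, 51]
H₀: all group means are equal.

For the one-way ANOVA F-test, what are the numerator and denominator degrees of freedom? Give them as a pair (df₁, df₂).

degrees of freedom = [2, 22]

k = 3 groups, N = 25 total
df = (k−1, N−k) = (3−1, 25−3) = (2, 22)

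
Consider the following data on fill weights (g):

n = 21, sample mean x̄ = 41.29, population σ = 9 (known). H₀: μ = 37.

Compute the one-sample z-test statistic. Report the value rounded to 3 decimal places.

SE = σ/√n = 9/√21 = 1.9640
z = (x̄−μ₀)/SE = (41.29−37)/1.9640 = 2.1844

test statistic = 2.184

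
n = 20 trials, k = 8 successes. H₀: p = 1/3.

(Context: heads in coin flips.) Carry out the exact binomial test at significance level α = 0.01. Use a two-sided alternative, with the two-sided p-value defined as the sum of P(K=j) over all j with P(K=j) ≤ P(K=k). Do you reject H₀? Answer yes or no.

Exact binomial: n=20, k=8, p₀=1/3=0.3333
P(X=j) = C(n,j)·p₀^j·(1−p₀)^(n−j); p = Σ P(X=j) over j with P(X=j) ≤ P(X=8)
p-value (two-sided) = 0.63574
At α=0.01: p ≥ α → fail to reject H₀

reject H₀: no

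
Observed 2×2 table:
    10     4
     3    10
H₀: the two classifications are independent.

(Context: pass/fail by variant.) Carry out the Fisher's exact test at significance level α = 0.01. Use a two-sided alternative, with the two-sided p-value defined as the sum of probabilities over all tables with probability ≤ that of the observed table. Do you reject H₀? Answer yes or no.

reject H₀: no

Margins: r₁=14, r₂=13, c₁=13, c₂=14, n=27
p_obs = C(14,10)·C(13,3)/C(27,13); sum pmf over tables with pmf ≤ p_obs
p-value (two-sided) = 0.02130
At α=0.01: p ≥ α → fail to reject H₀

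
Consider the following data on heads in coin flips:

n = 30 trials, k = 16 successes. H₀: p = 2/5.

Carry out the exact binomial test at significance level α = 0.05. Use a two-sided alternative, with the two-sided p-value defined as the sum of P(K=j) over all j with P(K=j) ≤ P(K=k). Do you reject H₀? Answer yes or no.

Exact binomial: n=30, k=16, p₀=2/5=0.4000
P(X=j) = C(n,j)·p₀^j·(1−p₀)^(n−j); p = Σ P(X=j) over j with P(X=j) ≤ P(X=16)
p-value (two-sided) = 0.14058
At α=0.05: p ≥ α → fail to reject H₀

reject H₀: no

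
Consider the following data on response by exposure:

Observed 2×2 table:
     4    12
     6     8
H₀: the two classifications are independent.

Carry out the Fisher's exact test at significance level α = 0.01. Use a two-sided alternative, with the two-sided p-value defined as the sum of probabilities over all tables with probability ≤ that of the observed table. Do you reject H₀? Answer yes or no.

Margins: r₁=16, r₂=14, c₁=10, c₂=20, n=30
p_obs = C(16,4)·C(14,6)/C(30,10); sum pmf over tables with pmf ≤ p_obs
p-value (two-sided) = 0.44215
At α=0.01: p ≥ α → fail to reject H₀

reject H₀: no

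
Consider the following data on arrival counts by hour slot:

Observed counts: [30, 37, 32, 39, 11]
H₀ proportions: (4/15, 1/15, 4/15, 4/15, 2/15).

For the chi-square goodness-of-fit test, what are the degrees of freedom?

degrees of freedom = 4

df = k − 1 = 5 − 1 = 4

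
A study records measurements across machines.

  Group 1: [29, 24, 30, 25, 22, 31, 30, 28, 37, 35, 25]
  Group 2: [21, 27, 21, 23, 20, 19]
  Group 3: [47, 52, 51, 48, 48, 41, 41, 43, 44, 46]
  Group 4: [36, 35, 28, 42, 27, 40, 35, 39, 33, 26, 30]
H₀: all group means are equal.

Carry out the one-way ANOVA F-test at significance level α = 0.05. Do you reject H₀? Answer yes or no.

reject H₀: yes

Group means [28.73, 21.83, 46.10, 33.73], grand mean 33.658
SSB = Σnᵢ(x̄ᵢ−x̄)² = 2654.456; SSW = ΣΣ(x−x̄ᵢ)² = 682.097
MSB = 2654.456/3 = 884.8186; MSW = 682.097/34 = 20.0617
F = MSB/MSW = 44.1049
df = (3, 34)
p-value (upper-tail) = 0.00000
At α=0.05: p < α → reject H₀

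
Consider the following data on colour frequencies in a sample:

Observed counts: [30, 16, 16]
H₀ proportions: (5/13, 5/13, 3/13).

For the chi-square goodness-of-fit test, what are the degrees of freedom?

df = k − 1 = 3 − 1 = 2

degrees of freedom = 2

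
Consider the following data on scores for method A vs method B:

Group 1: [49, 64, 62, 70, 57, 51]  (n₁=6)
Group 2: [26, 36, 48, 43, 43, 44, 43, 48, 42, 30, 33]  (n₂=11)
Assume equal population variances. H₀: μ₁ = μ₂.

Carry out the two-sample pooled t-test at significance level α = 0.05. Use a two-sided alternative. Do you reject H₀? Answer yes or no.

reject H₀: yes

x̄₁=58.833, s₁=8.035, n₁=6
x̄₂=39.636, s₂=7.311, n₂=11
s_p² = [5·8.035² + 10·7.311²]/15 = 57.1586
SE = √(s_p²·(1/6+1/11)) = 3.8370
t = (58.833−39.636)/3.8370 = 5.0031
df = 15
p-value (two-sided) = 0.00016
At α=0.05: p < α → reject H₀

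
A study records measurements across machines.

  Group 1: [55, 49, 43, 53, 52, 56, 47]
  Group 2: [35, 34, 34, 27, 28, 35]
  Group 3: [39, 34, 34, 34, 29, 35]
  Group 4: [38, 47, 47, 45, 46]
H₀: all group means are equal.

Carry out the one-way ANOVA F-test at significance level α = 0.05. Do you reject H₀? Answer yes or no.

Group means [50.71, 32.17, 34.17, 44.60], grand mean 40.667
SSB = Σnᵢ(x̄ᵢ−x̄)² = 1471.038; SSW = ΣΣ(x−x̄ᵢ)² = 304.295
MSB = 1471.038/3 = 490.3460; MSW = 304.295/20 = 15.2148
F = MSB/MSW = 32.2283
df = (3, 20)
p-value (upper-tail) = 0.00000
At α=0.05: p < α → reject H₀

reject H₀: yes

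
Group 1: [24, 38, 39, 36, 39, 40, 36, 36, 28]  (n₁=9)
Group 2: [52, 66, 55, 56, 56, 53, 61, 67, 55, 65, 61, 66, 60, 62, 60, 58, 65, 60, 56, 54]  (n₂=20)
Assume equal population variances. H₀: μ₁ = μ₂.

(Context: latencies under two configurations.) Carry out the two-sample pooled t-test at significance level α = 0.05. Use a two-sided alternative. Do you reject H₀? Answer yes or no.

reject H₀: yes

x̄₁=35.111, s₁=5.465, n₁=9
x̄₂=59.400, s₂=4.706, n₂=20
s_p² = [8·5.465² + 19·4.706²]/27 = 24.4329
SE = √(s_p²·(1/9+1/20)) = 1.9840
t = (35.111−59.400)/1.9840 = -12.2421
df = 27
p-value (two-sided) = 0.00000
At α=0.05: p < α → reject H₀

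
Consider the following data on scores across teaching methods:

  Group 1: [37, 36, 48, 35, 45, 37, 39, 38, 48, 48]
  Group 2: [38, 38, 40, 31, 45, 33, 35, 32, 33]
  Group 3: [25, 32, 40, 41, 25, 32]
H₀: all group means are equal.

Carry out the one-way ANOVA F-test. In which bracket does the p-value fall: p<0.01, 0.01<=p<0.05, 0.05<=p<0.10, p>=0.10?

Group means [41.10, 36.11, 32.50], grand mean 37.240
SSB = Σnᵢ(x̄ᵢ−x̄)² = 295.271; SSW = ΣΣ(x−x̄ᵢ)² = 675.289
MSB = 295.271/2 = 147.6356; MSW = 675.289/22 = 30.6949
F = MSB/MSW = 4.8098
df = (2, 22)
p-value (upper-tail) = 0.01850
→ bracket: 0.01<=p<0.05

p-value bracket: 0.01<=p<0.05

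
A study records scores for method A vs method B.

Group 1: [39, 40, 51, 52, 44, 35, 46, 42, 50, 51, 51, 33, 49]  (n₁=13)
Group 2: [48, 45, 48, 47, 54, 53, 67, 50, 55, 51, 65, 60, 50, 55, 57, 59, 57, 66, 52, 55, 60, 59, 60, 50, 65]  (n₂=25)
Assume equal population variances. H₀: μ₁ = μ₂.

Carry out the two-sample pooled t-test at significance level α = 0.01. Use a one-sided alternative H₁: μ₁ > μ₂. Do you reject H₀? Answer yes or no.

reject H₀: no

x̄₁=44.846, s₁=6.543, n₁=13
x̄₂=55.520, s₂=6.259, n₂=25
s_p² = [12·6.543² + 24·6.259²]/36 = 40.3870
SE = √(s_p²·(1/13+1/25)) = 2.1731
t = (44.846−55.520)/2.1731 = -4.9119
df = 36
p-value (one-sided, H₁ greater) = 0.99999
At α=0.01: p ≥ α → fail to reject H₀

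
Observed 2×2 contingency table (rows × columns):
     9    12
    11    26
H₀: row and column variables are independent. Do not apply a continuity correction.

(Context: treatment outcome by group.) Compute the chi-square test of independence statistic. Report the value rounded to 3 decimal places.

Row totals [21, 37], col totals [20, 38], n=58
χ² = (9−7.24)²/7.24 + (12−13.76)²/13.76 + (11−12.76)²/12.76 + (26−24.24)²/24.24 = 1.0219
df = 1

test statistic = 1.022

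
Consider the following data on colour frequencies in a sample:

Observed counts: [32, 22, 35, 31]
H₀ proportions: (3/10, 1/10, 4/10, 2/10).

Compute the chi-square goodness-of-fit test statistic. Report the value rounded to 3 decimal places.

n = 120; E_i = n·p_i = [36.00, 12.00, 48.00, 24.00]
χ² = (32−36.00)²/36.00 + (22−12.00)²/12.00 + (35−48.00)²/48.00 + (31−24.00)²/24.00 = 14.3403
df = 3

test statistic = 14.340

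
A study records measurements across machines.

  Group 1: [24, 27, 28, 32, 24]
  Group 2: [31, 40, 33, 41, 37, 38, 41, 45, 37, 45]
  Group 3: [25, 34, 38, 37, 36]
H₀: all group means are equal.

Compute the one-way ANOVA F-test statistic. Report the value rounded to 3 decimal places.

Group means [27.00, 38.80, 34.00], grand mean 34.650
SSB = Σnᵢ(x̄ᵢ−x̄)² = 466.950; SSW = ΣΣ(x−x̄ᵢ)² = 343.600
MSB = 466.950/2 = 233.4750; MSW = 343.600/17 = 20.2118
F = MSB/MSW = 11.5514
df = (2, 17)

test statistic = 11.551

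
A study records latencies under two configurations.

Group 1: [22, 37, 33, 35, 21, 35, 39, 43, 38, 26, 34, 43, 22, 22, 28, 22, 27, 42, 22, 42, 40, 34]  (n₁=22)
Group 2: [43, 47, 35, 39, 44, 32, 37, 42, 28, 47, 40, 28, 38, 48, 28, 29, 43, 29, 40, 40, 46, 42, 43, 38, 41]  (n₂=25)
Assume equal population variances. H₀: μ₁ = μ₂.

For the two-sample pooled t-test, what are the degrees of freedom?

degrees of freedom = 45

df = n₁ + n₂ − 2 = 22 + 25 − 2 = 45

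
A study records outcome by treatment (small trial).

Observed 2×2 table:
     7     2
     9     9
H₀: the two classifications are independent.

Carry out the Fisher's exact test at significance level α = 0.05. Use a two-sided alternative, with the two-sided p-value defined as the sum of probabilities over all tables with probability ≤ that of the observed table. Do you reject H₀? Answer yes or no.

reject H₀: no

Margins: r₁=9, r₂=18, c₁=16, c₂=11, n=27
p_obs = C(9,7)·C(18,9)/C(27,16); sum pmf over tables with pmf ≤ p_obs
p-value (two-sided) = 0.23112
At α=0.05: p ≥ α → fail to reject H₀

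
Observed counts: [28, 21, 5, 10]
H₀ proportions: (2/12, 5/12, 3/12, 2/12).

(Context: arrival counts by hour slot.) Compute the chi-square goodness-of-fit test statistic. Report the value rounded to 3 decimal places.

n = 64; E_i = n·p_i = [10.67, 26.67, 16.00, 10.67]
χ² = (28−10.67)²/10.67 + (21−26.67)²/26.67 + (5−16.00)²/16.00 + (10−10.67)²/10.67 = 36.9750
df = 3

test statistic = 36.975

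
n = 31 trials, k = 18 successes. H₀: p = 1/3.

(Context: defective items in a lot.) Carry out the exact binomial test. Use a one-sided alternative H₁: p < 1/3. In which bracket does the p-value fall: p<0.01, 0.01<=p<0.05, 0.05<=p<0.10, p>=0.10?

Exact binomial: n=31, k=18, p₀=1/3=0.3333
P(X≤18) from Σ C(n,i)·p₀^i·(1−p₀)^(n−i)
p-value (one-sided, H₁ less) = 0.99869
→ bracket: p>=0.10

p-value bracket: p>=0.10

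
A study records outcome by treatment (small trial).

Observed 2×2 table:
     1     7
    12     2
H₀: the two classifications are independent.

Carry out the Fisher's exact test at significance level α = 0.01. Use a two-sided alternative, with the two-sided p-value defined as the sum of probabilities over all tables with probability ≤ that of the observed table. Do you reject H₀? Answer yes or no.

reject H₀: yes

Margins: r₁=8, r₂=14, c₁=13, c₂=9, n=22
p_obs = C(8,1)·C(14,12)/C(22,13); sum pmf over tables with pmf ≤ p_obs
p-value (two-sided) = 0.00149
At α=0.01: p < α → reject H₀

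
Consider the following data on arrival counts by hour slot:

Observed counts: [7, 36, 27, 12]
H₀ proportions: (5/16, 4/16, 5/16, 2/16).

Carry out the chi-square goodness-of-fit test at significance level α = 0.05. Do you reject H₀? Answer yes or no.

n = 82; E_i = n·p_i = [25.62, 20.50, 25.62, 10.25]
χ² = (7−25.62)²/25.62 + (36−20.50)²/20.50 + (27−25.62)²/25.62 + (12−10.25)²/10.25 = 25.6293
df = 3
p-value (upper-tail) = 0.00001
At α=0.05: p < α → reject H₀

reject H₀: yes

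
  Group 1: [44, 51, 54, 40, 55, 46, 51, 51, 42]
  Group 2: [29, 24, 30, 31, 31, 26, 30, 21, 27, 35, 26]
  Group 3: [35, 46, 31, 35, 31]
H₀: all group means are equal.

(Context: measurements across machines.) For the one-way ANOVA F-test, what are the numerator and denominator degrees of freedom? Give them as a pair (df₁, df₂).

k = 3 groups, N = 25 total
df = (k−1, N−k) = (3−1, 25−3) = (2, 22)

degrees of freedom = [2, 22]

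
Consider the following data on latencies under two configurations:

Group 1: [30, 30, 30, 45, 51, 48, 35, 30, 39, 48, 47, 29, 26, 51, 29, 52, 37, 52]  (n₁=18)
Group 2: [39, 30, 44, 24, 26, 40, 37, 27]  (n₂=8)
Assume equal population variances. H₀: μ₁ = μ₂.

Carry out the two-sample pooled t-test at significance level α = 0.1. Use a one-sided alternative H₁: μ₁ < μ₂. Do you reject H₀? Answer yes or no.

reject H₀: no

x̄₁=39.389, s₁=9.696, n₁=18
x̄₂=33.375, s₂=7.520, n₂=8
s_p² = [17·9.696² + 7·7.520²]/24 = 83.0897
SE = √(s_p²·(1/18+1/8)) = 3.8733
t = (39.389−33.375)/3.8733 = 1.5527
df = 24
p-value (one-sided, H₁ less) = 0.93320
At α=0.1: p ≥ α → fail to reject H₀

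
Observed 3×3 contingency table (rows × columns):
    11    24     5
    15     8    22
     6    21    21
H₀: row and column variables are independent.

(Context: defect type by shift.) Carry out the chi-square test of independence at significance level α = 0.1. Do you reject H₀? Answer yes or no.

reject H₀: yes

Row totals [40, 45, 48], col totals [32, 53, 48], n=133
χ² = (11−9.62)²/9.62 + (24−15.94)²/15.94 + (5−14.44)²/14.44 + (15−10.83)²/10.83 + (8−17.93)²/17.93 + (22−16.24)²/16.24 + (6−11.55)²/11.55 + (21−19.13)²/19.13 + (21−17.32)²/17.32 = 23.2220
df = 4
p-value (upper-tail) = 0.00011
At α=0.1: p < α → reject H₀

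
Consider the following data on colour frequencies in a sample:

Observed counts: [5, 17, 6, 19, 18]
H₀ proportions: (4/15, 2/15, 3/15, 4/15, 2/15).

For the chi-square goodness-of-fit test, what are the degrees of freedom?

degrees of freedom = 4

df = k − 1 = 5 − 1 = 4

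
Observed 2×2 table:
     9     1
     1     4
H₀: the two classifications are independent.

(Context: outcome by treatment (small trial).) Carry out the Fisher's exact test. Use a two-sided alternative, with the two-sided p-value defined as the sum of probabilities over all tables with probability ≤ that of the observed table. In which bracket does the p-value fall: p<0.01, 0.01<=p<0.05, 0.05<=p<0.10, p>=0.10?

Margins: r₁=10, r₂=5, c₁=10, c₂=5, n=15
p_obs = C(10,9)·C(5,1)/C(15,10); sum pmf over tables with pmf ≤ p_obs
p-value (two-sided) = 0.01698
→ bracket: 0.01<=p<0.05

p-value bracket: 0.01<=p<0.05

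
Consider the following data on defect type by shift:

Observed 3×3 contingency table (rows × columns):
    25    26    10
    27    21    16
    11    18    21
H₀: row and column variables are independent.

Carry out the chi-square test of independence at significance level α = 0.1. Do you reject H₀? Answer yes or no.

Row totals [61, 64, 50], col totals [63, 65, 47], n=175
χ² = (25−21.96)²/21.96 + (26−22.66)²/22.66 + (10−16.38)²/16.38 + (27−23.04)²/23.04 + (21−23.77)²/23.77 + (16−17.19)²/17.19 + (11−18.00)²/18.00 + (18−18.57)²/18.57 + (21−13.43)²/13.43 = 11.4956
df = 4
p-value (upper-tail) = 0.02152
At α=0.1: p < α → reject H₀

reject H₀: yes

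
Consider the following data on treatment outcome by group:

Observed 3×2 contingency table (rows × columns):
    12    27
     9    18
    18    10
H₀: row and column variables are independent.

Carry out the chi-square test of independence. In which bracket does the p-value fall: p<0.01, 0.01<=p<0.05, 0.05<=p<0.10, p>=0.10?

p-value bracket: 0.01<=p<0.05

Row totals [39, 27, 28], col totals [39, 55], n=94
χ² = (12−16.18)²/16.18 + (27−22.82)²/22.82 + (9−11.20)²/11.20 + (18−15.80)²/15.80 + (18−11.62)²/11.62 + (10−16.38)²/16.38 = 8.5801
df = 2
p-value (upper-tail) = 0.01370
→ bracket: 0.01<=p<0.05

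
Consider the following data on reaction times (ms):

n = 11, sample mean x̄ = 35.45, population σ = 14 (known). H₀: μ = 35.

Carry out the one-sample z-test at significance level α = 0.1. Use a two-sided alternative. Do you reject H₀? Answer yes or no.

reject H₀: no

SE = σ/√n = 14/√11 = 4.2212
z = (x̄−μ₀)/SE = (35.45−35)/4.2212 = 0.1066
p-value (two-sided) = 0.91510
At α=0.1: p ≥ α → fail to reject H₀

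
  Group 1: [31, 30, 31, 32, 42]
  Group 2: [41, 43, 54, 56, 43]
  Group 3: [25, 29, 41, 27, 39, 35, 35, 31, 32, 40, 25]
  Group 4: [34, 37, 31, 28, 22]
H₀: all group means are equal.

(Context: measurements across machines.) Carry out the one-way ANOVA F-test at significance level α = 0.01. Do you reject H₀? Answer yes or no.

Group means [33.20, 47.40, 32.64, 30.40], grand mean 35.154
SSB = Σnᵢ(x̄ᵢ−x̄)² = 951.639; SSW = ΣΣ(x−x̄ᵢ)² = 769.745
MSB = 951.639/3 = 317.2131; MSW = 769.745/22 = 34.9884
F = MSB/MSW = 9.0662
df = (3, 22)
p-value (upper-tail) = 0.00042
At α=0.01: p < α → reject H₀

reject H₀: yes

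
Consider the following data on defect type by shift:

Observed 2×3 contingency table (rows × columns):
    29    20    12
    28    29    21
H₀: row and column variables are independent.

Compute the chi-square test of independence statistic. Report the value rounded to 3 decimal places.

Row totals [61, 78], col totals [57, 49, 33], n=139
χ² = (29−25.01)²/25.01 + (20−21.50)²/21.50 + (12−14.48)²/14.48 + (28−31.99)²/31.99 + (29−27.50)²/27.50 + (21−18.52)²/18.52 = 2.0771
df = 2

test statistic = 2.077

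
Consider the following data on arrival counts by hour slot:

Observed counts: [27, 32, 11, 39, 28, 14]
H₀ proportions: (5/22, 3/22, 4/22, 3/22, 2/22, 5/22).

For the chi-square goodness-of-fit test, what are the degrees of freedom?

df = k − 1 = 6 − 1 = 5

degrees of freedom = 5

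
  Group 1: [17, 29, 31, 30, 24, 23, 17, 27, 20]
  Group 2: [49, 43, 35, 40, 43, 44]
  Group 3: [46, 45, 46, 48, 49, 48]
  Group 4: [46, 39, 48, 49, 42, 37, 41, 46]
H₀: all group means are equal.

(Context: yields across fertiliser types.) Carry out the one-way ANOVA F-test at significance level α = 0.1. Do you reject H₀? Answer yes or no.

reject H₀: yes

Group means [24.22, 42.33, 47.00, 43.50], grand mean 38.000
SSB = Σnᵢ(x̄ᵢ−x̄)² = 2549.111; SSW = ΣΣ(x−x̄ᵢ)² = 486.889
MSB = 2549.111/3 = 849.7037; MSW = 486.889/25 = 19.4756
F = MSB/MSW = 43.6292
df = (3, 25)
p-value (upper-tail) = 0.00000
At α=0.1: p < α → reject H₀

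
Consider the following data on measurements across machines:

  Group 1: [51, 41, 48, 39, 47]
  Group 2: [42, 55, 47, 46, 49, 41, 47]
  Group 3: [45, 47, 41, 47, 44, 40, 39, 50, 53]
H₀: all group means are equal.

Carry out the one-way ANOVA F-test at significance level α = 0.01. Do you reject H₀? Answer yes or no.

Group means [45.20, 46.71, 45.11], grand mean 45.667
SSB = Σnᵢ(x̄ᵢ−x̄)² = 11.549; SSW = ΣΣ(x−x̄ᵢ)² = 405.117
MSB = 11.549/2 = 5.7746; MSW = 405.117/18 = 22.5065
F = MSB/MSW = 0.2566
df = (2, 18)
p-value (upper-tail) = 0.77648
At α=0.01: p ≥ α → fail to reject H₀

reject H₀: no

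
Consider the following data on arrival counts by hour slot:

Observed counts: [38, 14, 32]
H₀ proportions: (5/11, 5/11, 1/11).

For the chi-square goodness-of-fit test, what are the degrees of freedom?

df = k − 1 = 3 − 1 = 2

degrees of freedom = 2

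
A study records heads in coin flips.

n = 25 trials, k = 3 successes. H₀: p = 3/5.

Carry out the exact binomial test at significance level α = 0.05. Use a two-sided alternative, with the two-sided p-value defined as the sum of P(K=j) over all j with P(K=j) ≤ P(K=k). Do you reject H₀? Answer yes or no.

reject H₀: yes

Exact binomial: n=25, k=3, p₀=3/5=0.6000
P(X=j) = C(n,j)·p₀^j·(1−p₀)^(n−j); p = Σ P(X=j) over j with P(X=j) ≤ P(X=3)
p-value (two-sided) = 0.00000
At α=0.05: p < α → reject H₀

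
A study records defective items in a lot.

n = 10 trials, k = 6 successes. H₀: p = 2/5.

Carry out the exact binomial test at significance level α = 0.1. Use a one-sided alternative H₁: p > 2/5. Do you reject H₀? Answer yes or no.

Exact binomial: n=10, k=6, p₀=2/5=0.4000
P(X≥6) from Σ C(n,i)·p₀^i·(1−p₀)^(n−i)
p-value (one-sided, H₁ greater) = 0.16624
At α=0.1: p ≥ α → fail to reject H₀

reject H₀: no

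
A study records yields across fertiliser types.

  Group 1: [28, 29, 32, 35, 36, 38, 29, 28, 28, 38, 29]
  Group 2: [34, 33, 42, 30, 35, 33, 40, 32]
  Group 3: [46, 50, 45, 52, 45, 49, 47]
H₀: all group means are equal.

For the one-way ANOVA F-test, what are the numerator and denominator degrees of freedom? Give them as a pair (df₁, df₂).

degrees of freedom = [2, 23]

k = 3 groups, N = 26 total
df = (k−1, N−k) = (3−1, 26−3) = (2, 23)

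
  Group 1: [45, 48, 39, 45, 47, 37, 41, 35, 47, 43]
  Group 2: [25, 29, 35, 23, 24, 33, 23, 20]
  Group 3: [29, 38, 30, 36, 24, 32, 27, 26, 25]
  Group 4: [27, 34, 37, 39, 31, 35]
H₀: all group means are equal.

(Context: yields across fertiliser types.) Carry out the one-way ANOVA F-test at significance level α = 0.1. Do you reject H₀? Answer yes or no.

reject H₀: yes

Group means [42.70, 26.50, 29.67, 33.83], grand mean 33.606
SSB = Σnᵢ(x̄ᵢ−x̄)² = 1370.945; SSW = ΣΣ(x−x̄ᵢ)² = 662.933
MSB = 1370.945/3 = 456.9818; MSW = 662.933/29 = 22.8598
F = MSB/MSW = 19.9907
df = (3, 29)
p-value (upper-tail) = 0.00000
At α=0.1: p < α → reject H₀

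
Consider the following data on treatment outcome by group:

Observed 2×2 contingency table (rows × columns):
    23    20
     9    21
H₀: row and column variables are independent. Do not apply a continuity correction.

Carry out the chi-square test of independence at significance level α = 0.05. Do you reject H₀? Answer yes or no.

Row totals [43, 30], col totals [32, 41], n=73
χ² = (23−18.85)²/18.85 + (20−24.15)²/24.15 + (9−13.15)²/13.15 + (21−16.85)²/16.85 = 3.9599
df = 1
p-value (upper-tail) = 0.04660
At α=0.05: p < α → reject H₀

reject H₀: yes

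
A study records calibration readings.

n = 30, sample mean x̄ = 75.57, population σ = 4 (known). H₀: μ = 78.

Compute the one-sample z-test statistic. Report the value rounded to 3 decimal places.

SE = σ/√n = 4/√30 = 0.7303
z = (x̄−μ₀)/SE = (75.57−78)/0.7303 = -3.3274

test statistic = -3.327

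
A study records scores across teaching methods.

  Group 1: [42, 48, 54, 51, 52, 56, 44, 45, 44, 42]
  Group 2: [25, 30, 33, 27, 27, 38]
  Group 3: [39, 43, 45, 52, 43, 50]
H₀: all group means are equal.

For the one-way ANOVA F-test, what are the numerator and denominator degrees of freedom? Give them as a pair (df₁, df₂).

degrees of freedom = [2, 19]

k = 3 groups, N = 22 total
df = (k−1, N−k) = (3−1, 22−3) = (2, 19)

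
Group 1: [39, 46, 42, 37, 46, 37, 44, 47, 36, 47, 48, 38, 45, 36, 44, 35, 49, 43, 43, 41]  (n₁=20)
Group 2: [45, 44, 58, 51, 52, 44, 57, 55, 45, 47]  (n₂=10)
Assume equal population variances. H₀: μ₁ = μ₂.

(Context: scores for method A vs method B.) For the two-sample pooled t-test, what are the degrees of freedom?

df = n₁ + n₂ − 2 = 20 + 10 − 2 = 28

degrees of freedom = 28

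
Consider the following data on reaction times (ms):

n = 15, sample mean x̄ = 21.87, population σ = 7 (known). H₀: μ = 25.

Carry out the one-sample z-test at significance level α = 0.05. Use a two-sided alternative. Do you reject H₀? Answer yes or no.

SE = σ/√n = 7/√15 = 1.8074
z = (x̄−μ₀)/SE = (21.87−25)/1.8074 = -1.7318
p-value (two-sided) = 0.08331
At α=0.05: p ≥ α → fail to reject H₀

reject H₀: no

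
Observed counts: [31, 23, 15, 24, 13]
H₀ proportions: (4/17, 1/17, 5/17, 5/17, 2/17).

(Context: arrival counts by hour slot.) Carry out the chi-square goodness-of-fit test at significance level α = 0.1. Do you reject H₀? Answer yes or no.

reject H₀: yes

n = 106; E_i = n·p_i = [24.94, 6.24, 31.18, 31.18, 12.47]
χ² = (31−24.94)²/24.94 + (23−6.24)²/6.24 + (15−31.18)²/31.18 + (24−31.18)²/31.18 + (13−12.47)²/12.47 = 56.6146
df = 4
p-value (upper-tail) = 0.00000
At α=0.1: p < α → reject H₀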